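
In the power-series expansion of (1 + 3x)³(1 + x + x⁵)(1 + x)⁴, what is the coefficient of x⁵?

(1 + 3x)³ has coefficients 1,9,27,27 for degrees 0…3.
(1 + x + x⁵) has coefficients 1,1,0,0,0,1 for degrees 0…5.
Finally multiplying by (1 + x)⁴, the product of all factors after the first has coefficients 1,5,10,10,5,2 for degrees 0…5.
[x⁵] = 1·2 + 9·5 + 27·10 + 27·10 = 587.

587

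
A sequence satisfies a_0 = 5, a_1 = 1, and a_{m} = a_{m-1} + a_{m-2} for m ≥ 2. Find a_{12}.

589

The ordinary generating function has denominator 1 - t - t^2.
Iterating the recurrence: a_0,…,a_{12} = 5, 1, 6, 7, 13, 20, 33, 53, 86, 139, 225, 364, 589.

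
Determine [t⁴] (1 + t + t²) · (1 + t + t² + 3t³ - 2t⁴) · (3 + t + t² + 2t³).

18

(1 + t + t²) has coefficients 1,1,1 for degrees 0…2.
(1 + t + t² + 3t³ - 2t⁴) has coefficients 1,1,1,3,-2 for degrees 0…4.
Finally multiplying by (3 + t + t² + 2t³), the product of all factors after the first has coefficients 3,4,5,13,0 for degrees 0…4.
[t⁴] = 1·0 + 1·13 + 1·5 = 18.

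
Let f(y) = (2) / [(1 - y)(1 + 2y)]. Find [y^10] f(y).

1366

The denominator gives the recurrence a_n = −a_(n−1) + 2a_(n−2) for n ≥ 3; the numerator fixes a_0 = 2, a_1 = -2, a_2 = 6.
Iterating: 2, -2, 6, -10, 22, -42, 86, -170, 342, -682, 1366, so a_10 = 1366.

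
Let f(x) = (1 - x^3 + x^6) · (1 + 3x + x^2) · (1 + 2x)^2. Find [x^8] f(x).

17

(1 - x^3 + x^6) has coefficients 1,0,0,-1,0,0,1 for degrees 0…6.
(1 + 3x + x^2) has coefficients 1,3,1,0,0,0,0,0,0 for degrees 0…8.
Finally multiplying by (1 + 2x)^2, the product of all factors after the first has coefficients 1,7,17,16,4,0,0,0,0 for degrees 0…8.
[x^8] = 1·0 − 1·0 + 1·17 = 17.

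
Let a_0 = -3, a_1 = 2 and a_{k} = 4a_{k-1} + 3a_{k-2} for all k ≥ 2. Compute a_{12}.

1198613

The ordinary generating function has denominator 1 - 4x - 3x^2.
Iterating the recurrence: a_0,…,a_{12} = -3, 2, -1, 2, 5, 26, 119, 554, 2573, 11954, 55535, 258002, 1198613.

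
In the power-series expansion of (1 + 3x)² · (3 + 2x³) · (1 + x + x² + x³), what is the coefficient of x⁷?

30

(1 + 3x)² has coefficients 1,6,9 for degrees 0…2.
(3 + 2x³) has coefficients 3,0,0,2,0,0,0,0 for degrees 0…7.
Finally multiplying by (1 + x + x² + x³), the product of all factors after the first has coefficients 3,3,3,5,2,2,2,0 for degrees 0…7.
[x⁷] = 1·0 + 6·2 + 9·2 = 30.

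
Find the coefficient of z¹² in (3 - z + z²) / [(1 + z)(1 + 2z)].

30715

The denominator gives the recurrence a_n = −3a_(n−1) − 2a_(n−2) for n ≥ 3; the numerator fixes a_0 = 3, a_1 = -10, a_2 = 25.
Iterating: 3, -10, 25, -55, 115, -235, 475, -955, 1915, -3835, 7675, -15355, 30715, so a_12 = 30715.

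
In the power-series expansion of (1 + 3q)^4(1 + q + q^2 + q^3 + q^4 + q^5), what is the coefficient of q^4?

256

(1 + 3q)^4 has coefficients 1,12,54,108,81 for degrees 0…4.
(1 + q + q^2 + q^3 + q^4 + q^5) has coefficients 1,1,1,1,1 for degrees 0…4.
[q^4] = 1·1 + 12·1 + 54·1 + 108·1 + 81·1 = 256.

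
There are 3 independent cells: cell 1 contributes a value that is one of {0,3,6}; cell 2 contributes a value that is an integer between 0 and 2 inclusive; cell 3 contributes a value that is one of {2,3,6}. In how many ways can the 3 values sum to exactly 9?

3

The generating function for the choices is (1 + z³ + z⁶)·(1 + z + z²)·(z² + z³ + z⁶); the count is [z⁹].
(1 + z³ + z⁶) has coefficients 1,0,0,1,0,0,1 for degrees 0…6.
(1 + z + z²) has coefficients 1,1,1,0,0,0,0,0,0,0 for degrees 0…9.
Finally multiplying by (z² + z³ + z⁶), the product of all factors after the first has coefficients 0,0,1,2,2,1,1,1,1,0 for degrees 0…9.
[z⁹] = 1·0 + 1·1 + 1·2 = 3.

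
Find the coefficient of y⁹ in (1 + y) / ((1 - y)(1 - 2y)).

1534

Partial fractions give a closed form: a_n = (-2)·1^n + (3)·2^n.
At n = 9: a_9 = 1534.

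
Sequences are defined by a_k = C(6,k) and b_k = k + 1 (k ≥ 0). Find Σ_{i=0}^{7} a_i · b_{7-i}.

320

This is [x^7] in the product of the two ordinary generating functions.
Σ = 1·8 + 6·7 + 15·6 + 20·5 + 15·4 + 6·3 + 1·2 + 0·1 = 320.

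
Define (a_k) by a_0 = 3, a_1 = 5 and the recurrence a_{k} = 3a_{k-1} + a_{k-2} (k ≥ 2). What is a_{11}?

The ordinary generating function has denominator 1 - 3x - x^2.
Iterating the recurrence: a_0,…,a_{11} = 3, 5, 18, 59, 195, 644, 2127, 7025, 23202, 76631, 253095, 835916.

835916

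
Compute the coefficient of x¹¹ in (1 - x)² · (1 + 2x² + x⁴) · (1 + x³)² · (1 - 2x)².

-22

(1 - x)² has coefficients 1,-2,1 for degrees 0…2.
(1 + 2x² + x⁴) has coefficients 1,0,2,0,1,0,0,0,0,0,0,0 for degrees 0…11.
Multiplying by (1 + x³)² gives running coefficients 1,0,2,2,1,4,1,2,2,0,1,0 for degrees 0…11.
Finally multiplying by (1 - 2x)², the product of all factors after the first has coefficients 1,-4,6,-6,1,8,-11,14,-2,0,9,-4 for degrees 0…11.
[x¹¹] = 1·(-4) − 2·9 + 1·0 = -22.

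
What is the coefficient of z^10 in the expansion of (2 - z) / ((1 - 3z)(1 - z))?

Partial fractions give a closed form: a_n = (5/2)·3^n + (-1/2)·1^n.
At n = 10: a_10 = 147622.

147622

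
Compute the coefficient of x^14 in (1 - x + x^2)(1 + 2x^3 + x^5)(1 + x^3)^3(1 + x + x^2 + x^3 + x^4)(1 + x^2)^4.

232

(1 - x + x^2) has coefficients 1,-1,1 for degrees 0…2.
(1 + 2x^3 + x^5) has coefficients 1,0,0,2,0,1,0,0,0,0,0,0,0,0,0 for degrees 0…14.
Multiplying by (1 + x^3)^3 gives running coefficients 1,0,0,5,0,1,9,0,3,7,0,3,2,0,1 for degrees 0…14.
Multiplying by (1 + x + x^2 + x^3 + x^4) gives running coefficients 1,1,1,6,6,6,15,15,13,20,19,13,15,12,6 for degrees 0…14.
Finally multiplying by (1 + x^2)^4, the product of all factors after the first has coefficients 1,1,5,10,16,36,49,79,114,141,186,213,235,250,247 for degrees 0…14.
[x^14] = 1·247 − 1·250 + 1·235 = 232.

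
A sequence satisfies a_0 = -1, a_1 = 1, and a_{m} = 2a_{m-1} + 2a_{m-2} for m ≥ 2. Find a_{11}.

The ordinary generating function has denominator 1 - 2t - 2t^2.
Iterating the recurrence: a_0,…,a_{11} = -1, 1, 0, 2, 4, 12, 32, 88, 240, 656, 1792, 4896.

4896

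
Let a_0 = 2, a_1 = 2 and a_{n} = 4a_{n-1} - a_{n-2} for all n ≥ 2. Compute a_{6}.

1142

The ordinary generating function has denominator 1 - 4z + z^2.
Iterating the recurrence: a_0,…,a_{6} = 2, 2, 6, 22, 82, 306, 1142.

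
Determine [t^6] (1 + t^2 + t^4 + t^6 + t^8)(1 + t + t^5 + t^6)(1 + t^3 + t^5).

4

(1 + t^2 + t^4 + t^6 + t^8) has coefficients 1,0,1,0,1,0,1 for degrees 0…6.
(1 + t + t^5 + t^6) has coefficients 1,1,0,0,0,1,1 for degrees 0…6.
Finally multiplying by (1 + t^3 + t^5), the product of all factors after the first has coefficients 1,1,0,1,1,2,2 for degrees 0…6.
[t^6] = 1·2 + 1·1 + 1·0 + 1·1 = 4.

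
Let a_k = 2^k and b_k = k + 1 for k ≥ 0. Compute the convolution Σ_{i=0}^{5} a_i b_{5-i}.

The convolution is the t^5 coefficient of A(t)B(t).
Σ = 1·6 + 2·5 + 4·4 + 8·3 + 16·2 + 32·1 = 120.

120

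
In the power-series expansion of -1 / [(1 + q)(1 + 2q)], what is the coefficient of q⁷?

255

Partial fractions give a closed form: a_n = (1)·(-1)^n + (-2)·(-2)^n.
At n = 7: a_7 = 255.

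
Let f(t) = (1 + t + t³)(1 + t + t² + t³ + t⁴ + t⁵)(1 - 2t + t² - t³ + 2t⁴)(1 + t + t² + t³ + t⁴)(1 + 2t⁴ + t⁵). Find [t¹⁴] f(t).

(1 + t + t³) has coefficients 1,1,0,1 for degrees 0…3.
(1 + t + t² + t³ + t⁴ + t⁵) has coefficients 1,1,1,1,1,1,0,0,0,0,0,0,0,0,0 for degrees 0…14.
Multiplying by (1 - 2t + t² - t³ + 2t⁴) gives running coefficients 1,-1,0,-1,1,1,0,2,1,2,0,0,0,0,0 for degrees 0…14.
Multiplying by (1 + t + t² + t³ + t⁴) gives running coefficients 1,0,0,-1,0,0,1,3,5,6,5,5,3,2,0 for degrees 0…14.
Finally multiplying by (1 + 2t⁴ + t⁵), the product of all factors after the first has coefficients 1,0,0,-1,2,1,1,1,4,6,7,12,16,19,16 for degrees 0…14.
[t¹⁴] = 1·16 + 1·19 + 1·12 = 47.

47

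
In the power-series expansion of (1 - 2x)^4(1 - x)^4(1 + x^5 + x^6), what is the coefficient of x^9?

(1 - 2x)^4 has coefficients 1,-8,24,-32,16 for degrees 0…4.
(1 - x)^4 has coefficients 1,-4,6,-4,1,0,0,0,0,0 for degrees 0…9.
Finally multiplying by (1 + x^5 + x^6), the product of all factors after the first has coefficients 1,-4,6,-4,1,1,-3,2,2,-3 for degrees 0…9.
[x^9] = 1·(-3) − 8·2 + 24·2 − 32·(-3) + 16·1 = 141.

141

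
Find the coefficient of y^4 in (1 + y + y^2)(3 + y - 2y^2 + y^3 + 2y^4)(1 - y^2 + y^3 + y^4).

6

(1 + y + y^2) has coefficients 1,1,1 for degrees 0…2.
(3 + y - 2y^2 + y^3 + 2y^4) has coefficients 3,1,-2,1,2 for degrees 0…4.
Finally multiplying by (1 - y^2 + y^3 + y^4), the product of all factors after the first has coefficients 3,1,-5,3,8 for degrees 0…4.
[y^4] = 1·8 + 1·3 + 1·(-5) = 6.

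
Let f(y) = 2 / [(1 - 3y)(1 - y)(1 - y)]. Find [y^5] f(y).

The denominator gives the recurrence a_n = 5a_(n−1) − 7a_(n−2) + 3a_(n−3) for n ≥ 3; the numerator fixes a_0 = 2, a_1 = 10, a_2 = 36.
Iterating: 2, 10, 36, 116, 358, 1086, so a_5 = 1086.

1086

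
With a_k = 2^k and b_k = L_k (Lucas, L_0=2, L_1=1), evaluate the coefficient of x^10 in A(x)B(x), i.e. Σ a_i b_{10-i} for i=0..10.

5623

The convolution is the t^10 coefficient of A(t)B(t).
Σ = 1·123 + 2·76 + 4·47 + 8·29 + 16·18 + 32·11 + 64·7 + 128·4 + 256·3 + 512·1 + 1024·2 = 5623.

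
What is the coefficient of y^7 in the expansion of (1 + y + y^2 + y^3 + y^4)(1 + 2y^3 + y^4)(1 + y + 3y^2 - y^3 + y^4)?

14

(1 + y + y^2 + y^3 + y^4) has coefficients 1,1,1,1,1 for degrees 0…4.
(1 + 2y^3 + y^4) has coefficients 1,0,0,2,1,0,0,0 for degrees 0…7.
Finally multiplying by (1 + y + 3y^2 - y^3 + y^4), the product of all factors after the first has coefficients 1,1,3,1,4,7,1,1 for degrees 0…7.
[y^7] = 1·1 + 1·1 + 1·7 + 1·4 + 1·1 = 14.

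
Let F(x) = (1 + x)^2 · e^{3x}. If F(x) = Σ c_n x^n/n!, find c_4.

405

The EGF product rule gives c_4 = Σ_{k_1+k_2=4} C(4; k_1,k_2) · ∏ g_i(k_i), where (1+x)^2 gives the falling factorial (2)_k; e^{3x} gives (3)^k.
g_1(k) for k = 0…4: 1, 2, 2, 0, 0.
g_2(k) for k = 0…4: 1, 3, 9, 27, 81.
c_4 = Σ_k C(4,k)·g_1(k)·g_2(4−k) = 1·1·81 + 4·2·27 + 6·2·9 = 81 + 216 + 108 = 405.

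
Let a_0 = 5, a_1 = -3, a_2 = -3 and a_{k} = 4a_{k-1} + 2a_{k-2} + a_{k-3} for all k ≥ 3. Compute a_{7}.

-5515

The ordinary generating function has denominator 1 - 4t - 2t^2 - t^3.
Iterating the recurrence: a_0,…,a_{7} = 5, -3, -3, -13, -61, -273, -1227, -5515.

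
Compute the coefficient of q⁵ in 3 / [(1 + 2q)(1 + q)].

The denominator gives the recurrence a_n = −3a_(n−1) − 2a_(n−2) for n ≥ 2; the numerator fixes a_0 = 3, a_1 = -9.
Iterating: 3, -9, 21, -45, 93, -189, so a_5 = -189.

-189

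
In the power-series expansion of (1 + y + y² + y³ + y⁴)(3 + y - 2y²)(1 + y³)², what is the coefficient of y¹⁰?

(1 + y + y² + y³ + y⁴) has coefficients 1,1,1,1,1 for degrees 0…4.
(3 + y - 2y²) has coefficients 3,1,-2,0,0,0,0,0,0,0,0 for degrees 0…10.
Finally multiplying by (1 + y³)², the product of all factors after the first has coefficients 3,1,-2,6,2,-4,3,1,-2,0,0 for degrees 0…10.
[y¹⁰] = 1·0 + 1·0 + 1·(-2) + 1·1 + 1·3 = 2.

2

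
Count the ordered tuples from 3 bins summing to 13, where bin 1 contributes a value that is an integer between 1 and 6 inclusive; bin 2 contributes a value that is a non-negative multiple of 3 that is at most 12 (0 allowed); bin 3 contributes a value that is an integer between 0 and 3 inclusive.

8

The generating function for the choices is (x + x^2 + x^3 + x^4 + x^5 + x^6)·(1 + x^3 + x^6 + x^9 + x^12)·(1 + x + x^2 + x^3); the count is [x^13].
(x + x^2 + x^3 + x^4 + x^5 + x^6) has coefficients 0,1,1,1,1,1,1 for degrees 0…6.
(1 + x^3 + x^6 + x^9 + x^12) has coefficients 1,0,0,1,0,0,1,0,0,1,0,0,1,0 for degrees 0…13.
Finally multiplying by (1 + x + x^2 + x^3), the product of all factors after the first has coefficients 1,1,1,2,1,1,2,1,1,2,1,1,2,1 for degrees 0…13.
[x^13] = 1·2 + 1·1 + 1·1 + 1·2 + 1·1 + 1·1 = 8.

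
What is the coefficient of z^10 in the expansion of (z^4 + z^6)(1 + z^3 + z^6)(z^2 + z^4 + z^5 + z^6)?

(z^4 + z^6) has coefficients 0,0,0,0,1,0,1 for degrees 0…6.
(1 + z^3 + z^6) has coefficients 1,0,0,1,0,0,1,0,0,0,0 for degrees 0…10.
Finally multiplying by (z^2 + z^4 + z^5 + z^6), the product of all factors after the first has coefficients 0,0,1,0,1,2,1,1,2,1,1 for degrees 0…10.
[z^10] = 1·1 + 1·1 = 2.

2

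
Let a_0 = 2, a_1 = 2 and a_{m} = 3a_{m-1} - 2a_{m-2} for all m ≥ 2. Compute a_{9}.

The ordinary generating function has denominator 1 - 3z + 2z^2.
Iterating the recurrence: a_0,…,a_{9} = 2, 2, 2, 2, 2, 2, 2, 2, 2, 2.

2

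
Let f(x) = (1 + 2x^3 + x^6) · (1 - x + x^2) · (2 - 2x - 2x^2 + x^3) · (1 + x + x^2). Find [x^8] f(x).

(1 + 2x^3 + x^6) has coefficients 1,0,0,2,0,0,1 for degrees 0…6.
(1 - x + x^2) has coefficients 1,-1,1,0,0,0,0,0,0 for degrees 0…8.
Multiplying by (2 - 2x - 2x^2 + x^3) gives running coefficients 2,-4,2,1,-3,1,0,0,0 for degrees 0…8.
Finally multiplying by (1 + x + x^2), the product of all factors after the first has coefficients 2,-2,0,-1,0,-1,-2,1,0 for degrees 0…8.
[x^8] = 1·0 + 2·(-1) + 1·0 = -2.

-2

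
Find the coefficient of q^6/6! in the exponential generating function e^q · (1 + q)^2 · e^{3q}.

24064

The EGF product rule gives c_6 = Σ_{k_1+k_2+k_3=6} C(6; k_1,k_2,k_3) · ∏ g_i(k_i), where e^q gives (1)^k; (1+q)^2 gives the falling factorial (2)_k; e^{3q} gives (3)^k.
g_1(k) for k = 0…6: 1, 1, 1, 1, 1, 1, 1.
g_2(k) for k = 0…6: 1, 2, 2, 0, 0, 0, 0.
g_3(k) for k = 0…6: 1, 3, 9, 27, 81, 243, 729.
First combine the last two factors: h(k) = Σ_j C(k,j)·g_2(j)·g_3(k−j) for k = 0…6: 1, 5, 23, 99, 405, 1593, 6075.
c_6 = Σ_k C(6,k)·g_1(k)·h(6−k) = 1·1·6075 + 6·1·1593 + 15·1·405 + 20·1·99 + 15·1·23 + 6·1·5 + 1·1·1 = 6075 + 9558 + 6075 + 1980 + 345 + 30 + 1 = 24064.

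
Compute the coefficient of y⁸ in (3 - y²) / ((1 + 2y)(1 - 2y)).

The denominator gives the recurrence a_n = 4a_(n−2) for n ≥ 3; the numerator fixes a_0 = 3, a_1 = 0, a_2 = 11.
Iterating: 3, 0, 11, 0, 44, 0, 176, 0, 704, so a_8 = 704.

704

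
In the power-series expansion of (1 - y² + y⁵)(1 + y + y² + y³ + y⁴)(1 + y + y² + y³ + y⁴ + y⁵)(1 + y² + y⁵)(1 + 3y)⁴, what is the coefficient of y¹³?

(1 - y² + y⁵) has coefficients 1,0,-1,0,0,1 for degrees 0…5.
(1 + y + y² + y³ + y⁴) has coefficients 1,1,1,1,1,0,0,0,0,0,0,0,0,0 for degrees 0…13.
Multiplying by (1 + y + y² + y³ + y⁴ + y⁵) gives running coefficients 1,2,3,4,5,5,4,3,2,1,0,0,0,0 for degrees 0…13.
Multiplying by (1 + y² + y⁵) gives running coefficients 1,2,4,6,8,10,11,11,10,9,7,5,3,2 for degrees 0…13.
Finally multiplying by (1 + 3y)⁴, the product of all factors after the first has coefficients 1,14,82,270,593,1024,1535,2033,2464,2721,2734,2546,2223,1793 for degrees 0…13.
[y¹³] = 1·1793 − 1·2546 + 1·2464 = 1711.

1711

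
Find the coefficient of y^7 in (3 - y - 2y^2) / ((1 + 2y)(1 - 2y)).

The denominator gives the recurrence a_n = 4a_(n−2) for n ≥ 3; the numerator fixes a_0 = 3, a_1 = -1, a_2 = 10.
Iterating: 3, -1, 10, -4, 40, -16, 160, -64, so a_7 = -64.

-64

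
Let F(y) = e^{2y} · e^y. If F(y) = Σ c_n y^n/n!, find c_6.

The EGF product rule gives c_6 = Σ_{k_1+k_2=6} C(6; k_1,k_2) · ∏ g_i(k_i), where e^{2y} gives (2)^k; e^y gives (1)^k.
g_1(k) for k = 0…6: 1, 2, 4, 8, 16, 32, 64.
g_2(k) for k = 0…6: 1, 1, 1, 1, 1, 1, 1.
c_6 = Σ_k C(6,k)·g_1(k)·g_2(6−k) = 1·1·1 + 6·2·1 + 15·4·1 + 20·8·1 + 15·16·1 + 6·32·1 + 1·64·1 = 1 + 12 + 60 + 160 + 240 + 192 + 64 = 729.

729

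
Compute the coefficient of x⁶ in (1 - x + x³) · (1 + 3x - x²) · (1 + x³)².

(1 - x + x³) has coefficients 1,-1,0,1 for degrees 0…3.
(1 + 3x - x²) has coefficients 1,3,-1,0,0,0,0 for degrees 0…6.
Finally multiplying by (1 + x³)², the product of all factors after the first has coefficients 1,3,-1,2,6,-2,1 for degrees 0…6.
[x⁶] = 1·1 − 1·(-2) + 1·2 = 5.

5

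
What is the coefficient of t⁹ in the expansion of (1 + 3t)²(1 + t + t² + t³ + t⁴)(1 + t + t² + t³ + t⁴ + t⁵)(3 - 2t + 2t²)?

(1 + 3t)² has coefficients 1,6,9 for degrees 0…2.
(1 + t + t² + t³ + t⁴) has coefficients 1,1,1,1,1,0,0,0,0,0 for degrees 0…9.
Multiplying by (1 + t + t² + t³ + t⁴ + t⁵) gives running coefficients 1,2,3,4,5,5,4,3,2,1 for degrees 0…9.
Finally multiplying by (3 - 2t + 2t²), the product of all factors after the first has coefficients 3,4,7,10,13,13,12,11,8,5 for degrees 0…9.
[t⁹] = 1·5 + 6·8 + 9·11 = 152.

152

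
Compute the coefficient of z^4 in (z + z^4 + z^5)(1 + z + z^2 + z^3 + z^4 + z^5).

2

(z + z^4 + z^5) has coefficients 0,1,0,0,1 for degrees 0…4.
(1 + z + z^2 + z^3 + z^4 + z^5) has coefficients 1,1,1,1,1 for degrees 0…4.
[z^4] = 1·1 + 1·1 = 2.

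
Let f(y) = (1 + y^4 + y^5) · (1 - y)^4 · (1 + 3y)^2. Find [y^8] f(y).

(1 + y^4 + y^5) has coefficients 1,0,0,0,1,1 for degrees 0…5.
(1 - y)^4 has coefficients 1,-4,6,-4,1,0,0,0,0 for degrees 0…8.
Finally multiplying by (1 + 3y)^2, the product of all factors after the first has coefficients 1,2,-9,-4,31,-30,9,0,0 for degrees 0…8.
[y^8] = 1·0 + 1·31 + 1·(-4) = 27.

27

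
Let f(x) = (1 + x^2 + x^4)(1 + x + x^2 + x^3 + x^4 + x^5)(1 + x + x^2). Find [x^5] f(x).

(1 + x^2 + x^4) has coefficients 1,0,1,0,1 for degrees 0…4.
(1 + x + x^2 + x^3 + x^4 + x^5) has coefficients 1,1,1,1,1,1 for degrees 0…5.
Finally multiplying by (1 + x + x^2), the product of all factors after the first has coefficients 1,2,3,3,3,3 for degrees 0…5.
[x^5] = 1·3 + 1·3 + 1·2 = 8.

8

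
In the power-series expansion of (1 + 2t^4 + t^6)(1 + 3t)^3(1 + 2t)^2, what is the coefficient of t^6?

135

(1 + 2t^4 + t^6) has coefficients 1,0,0,0,2,0,1 for degrees 0…6.
(1 + 3t)^3 has coefficients 1,9,27,27,0,0,0 for degrees 0…6.
Finally multiplying by (1 + 2t)^2, the product of all factors after the first has coefficients 1,13,67,171,216,108,0 for degrees 0…6.
[t^6] = 1·0 + 2·67 + 1·1 = 135.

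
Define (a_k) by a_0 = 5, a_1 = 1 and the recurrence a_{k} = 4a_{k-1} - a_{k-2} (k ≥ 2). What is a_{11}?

-191861

The ordinary generating function has denominator 1 - 4q + q^2.
Iterating the recurrence: a_0,…,a_{11} = 5, 1, -1, -5, -19, -71, -265, -989, -3691, -13775, -51409, -191861.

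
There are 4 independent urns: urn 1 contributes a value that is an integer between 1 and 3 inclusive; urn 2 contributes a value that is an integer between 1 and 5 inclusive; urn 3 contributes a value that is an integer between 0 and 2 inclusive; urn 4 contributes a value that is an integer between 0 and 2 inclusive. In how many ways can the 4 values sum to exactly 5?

17

The generating function for the choices is (x + x^2 + x^3)·(x + x^2 + x^3 + x^4 + x^5)·(1 + x + x^2)·(1 + x + x^2); the count is [x^5].
(x + x^2 + x^3) has coefficients 0,1,1,1 for degrees 0…3.
(x + x^2 + x^3 + x^4 + x^5) has coefficients 0,1,1,1,1,1 for degrees 0…5.
Multiplying by (1 + x + x^2) gives running coefficients 0,1,2,3,3,3 for degrees 0…5.
Finally multiplying by (1 + x + x^2), the product of all factors after the first has coefficients 0,1,3,6,8,9 for degrees 0…5.
[x^5] = 1·8 + 1·6 + 1·3 = 17.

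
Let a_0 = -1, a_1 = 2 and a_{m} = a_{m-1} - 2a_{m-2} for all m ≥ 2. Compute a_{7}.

24

The ordinary generating function has denominator 1 - x + 2x^2.
Iterating the recurrence: a_0,…,a_{7} = -1, 2, 4, 0, -8, -8, 8, 24.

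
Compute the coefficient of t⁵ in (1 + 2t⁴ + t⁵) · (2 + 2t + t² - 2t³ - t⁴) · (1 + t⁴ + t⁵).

10

(1 + 2t⁴ + t⁵) has coefficients 1,0,0,0,2,1 for degrees 0…5.
(2 + 2t + t² - 2t³ - t⁴) has coefficients 2,2,1,-2,-1,0 for degrees 0…5.
Finally multiplying by (1 + t⁴ + t⁵), the product of all factors after the first has coefficients 2,2,1,-2,1,4 for degrees 0…5.
[t⁵] = 1·4 + 2·2 + 1·2 = 10.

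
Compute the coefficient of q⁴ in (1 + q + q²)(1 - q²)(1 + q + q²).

(1 + q + q²) has coefficients 1,1,1 for degrees 0…2.
(1 - q²) has coefficients 1,0,-1,0,0 for degrees 0…4.
Finally multiplying by (1 + q + q²), the product of all factors after the first has coefficients 1,1,0,-1,-1 for degrees 0…4.
[q⁴] = 1·(-1) + 1·(-1) + 1·0 = -2.

-2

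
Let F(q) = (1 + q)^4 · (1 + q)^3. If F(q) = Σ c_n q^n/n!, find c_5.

The EGF product rule gives c_5 = Σ_{k_1+k_2=5} C(5; k_1,k_2) · ∏ g_i(k_i), where (1+q)^4 gives the falling factorial (4)_k; (1+q)^3 gives the falling factorial (3)_k.
g_1(k) for k = 0…5: 1, 4, 12, 24, 24, 0.
g_2(k) for k = 0…5: 1, 3, 6, 6, 0, 0.
c_5 = Σ_k C(5,k)·g_1(k)·g_2(5−k) = 10·12·6 + 10·24·6 + 5·24·3 = 720 + 1440 + 360 = 2520.

2520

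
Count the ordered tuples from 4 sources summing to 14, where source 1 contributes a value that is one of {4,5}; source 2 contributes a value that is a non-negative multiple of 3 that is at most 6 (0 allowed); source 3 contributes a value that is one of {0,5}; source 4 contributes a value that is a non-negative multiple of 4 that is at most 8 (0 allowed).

2

The generating function for the choices is (x⁴ + x⁵)·(1 + x³ + x⁶)·(1 + x⁵)·(1 + x⁴ + x⁸); the count is [x¹⁴].
(x⁴ + x⁵) has coefficients 0,0,0,0,1,1 for degrees 0…5.
(1 + x³ + x⁶) has coefficients 1,0,0,1,0,0,1,0,0,0,0,0,0,0,0 for degrees 0…14.
Multiplying by (1 + x⁵) gives running coefficients 1,0,0,1,0,1,1,0,1,0,0,1,0,0,0 for degrees 0…14.
Finally multiplying by (1 + x⁴ + x⁸), the product of all factors after the first has coefficients 1,0,0,1,1,1,1,1,2,1,1,2,1,1,1 for degrees 0…14.
[x¹⁴] = 1·1 + 1·1 = 2.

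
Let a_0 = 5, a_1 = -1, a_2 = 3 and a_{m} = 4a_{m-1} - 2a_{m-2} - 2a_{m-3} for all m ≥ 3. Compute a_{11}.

32344

The ordinary generating function has denominator 1 - 4y + 2y^2 + 2y^3.
Iterating the recurrence: a_0,…,a_{11} = 5, -1, 3, 4, 12, 34, 104, 324, 1020, 3224, 10208, 32344.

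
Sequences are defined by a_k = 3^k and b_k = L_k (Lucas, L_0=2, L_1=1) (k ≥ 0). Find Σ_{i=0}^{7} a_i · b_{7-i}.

Write out a_i and b_{7-i} for i = 0,…,7 and sum the products.
Σ = 1·29 + 3·18 + 9·11 + 27·7 + 81·4 + 243·3 + 729·1 + 2187·2 = 6527.

6527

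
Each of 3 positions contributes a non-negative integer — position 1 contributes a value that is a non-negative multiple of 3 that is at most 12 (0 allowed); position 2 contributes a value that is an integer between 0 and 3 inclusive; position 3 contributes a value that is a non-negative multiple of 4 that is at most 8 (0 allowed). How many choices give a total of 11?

4

The generating function for the choices is (1 + t^3 + t^6 + t^9 + t^12)·(1 + t + t^2 + t^3)·(1 + t^4 + t^8); the count is [t^11].
(1 + t^3 + t^6 + t^9 + t^12) has coefficients 1,0,0,1,0,0,1,0,0,1,0,0 for degrees 0…11.
(1 + t + t^2 + t^3) has coefficients 1,1,1,1,0,0,0,0,0,0,0,0 for degrees 0…11.
Finally multiplying by (1 + t^4 + t^8), the product of all factors after the first has coefficients 1,1,1,1,1,1,1,1,1,1,1,1 for degrees 0…11.
[t^11] = 1·1 + 1·1 + 1·1 + 1·1 = 4.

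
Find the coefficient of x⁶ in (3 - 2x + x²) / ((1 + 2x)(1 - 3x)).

1178

The denominator gives the recurrence a_n = a_(n−1) + 6a_(n−2) for n ≥ 3; the numerator fixes a_0 = 3, a_1 = 1, a_2 = 20.
Iterating: 3, 1, 20, 26, 146, 302, 1178, so a_6 = 1178.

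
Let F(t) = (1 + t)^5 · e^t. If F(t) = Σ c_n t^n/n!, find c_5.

1546

The EGF product rule gives c_5 = Σ_{k_1+k_2=5} C(5; k_1,k_2) · ∏ g_i(k_i), where (1+t)^5 gives the falling factorial (5)_k; e^t gives (1)^k.
g_1(k) for k = 0…5: 1, 5, 20, 60, 120, 120.
g_2(k) for k = 0…5: 1, 1, 1, 1, 1, 1.
c_5 = Σ_k C(5,k)·g_1(k)·g_2(5−k) = 1·1·1 + 5·5·1 + 10·20·1 + 10·60·1 + 5·120·1 + 1·120·1 = 1 + 25 + 200 + 600 + 600 + 120 = 1546.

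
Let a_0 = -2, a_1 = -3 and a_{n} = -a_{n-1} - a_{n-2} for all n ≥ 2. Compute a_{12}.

-2

The ordinary generating function has denominator 1 + q + q^2.
Iterating the recurrence: a_0,…,a_{12} = -2, -3, 5, -2, -3, 5, -2, -3, 5, -2, -3, 5, -2.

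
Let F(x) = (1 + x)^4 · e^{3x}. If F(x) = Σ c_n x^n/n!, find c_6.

37341

The EGF product rule gives c_6 = Σ_{k_1+k_2=6} C(6; k_1,k_2) · ∏ g_i(k_i), where (1+x)^4 gives the falling factorial (4)_k; e^{3x} gives (3)^k.
g_1(k) for k = 0…6: 1, 4, 12, 24, 24, 0, 0.
g_2(k) for k = 0…6: 1, 3, 9, 27, 81, 243, 729.
c_6 = Σ_k C(6,k)·g_1(k)·g_2(6−k) = 1·1·729 + 6·4·243 + 15·12·81 + 20·24·27 + 15·24·9 = 729 + 5832 + 14580 + 12960 + 3240 = 37341.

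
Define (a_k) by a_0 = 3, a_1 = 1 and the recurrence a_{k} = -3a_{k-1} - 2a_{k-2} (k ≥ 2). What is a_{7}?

The ordinary generating function has denominator 1 + 3z + 2z^2.
Iterating the recurrence: a_0,…,a_{7} = 3, 1, -9, 25, -57, 121, -249, 505.

505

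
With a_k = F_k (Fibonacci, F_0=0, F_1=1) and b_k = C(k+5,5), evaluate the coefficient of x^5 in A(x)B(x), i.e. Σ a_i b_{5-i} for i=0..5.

247

This is [x^5] in the product of the two ordinary generating functions.
Σ = 0·252 + 1·126 + 1·56 + 2·21 + 3·6 + 5·1 = 247.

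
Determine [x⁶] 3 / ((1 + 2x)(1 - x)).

129

The denominator gives the recurrence a_n = −a_(n−1) + 2a_(n−2) for n ≥ 2; the numerator fixes a_0 = 3, a_1 = -3.
Iterating: 3, -3, 9, -15, 33, -63, 129, so a_6 = 129.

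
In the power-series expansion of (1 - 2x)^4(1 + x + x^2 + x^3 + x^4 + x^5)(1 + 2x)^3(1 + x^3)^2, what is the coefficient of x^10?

(1 - 2x)^4 has coefficients 1,-8,24,-32,16 for degrees 0…4.
(1 + x + x^2 + x^3 + x^4 + x^5) has coefficients 1,1,1,1,1,1,0,0,0,0,0 for degrees 0…10.
Multiplying by (1 + 2x)^3 gives running coefficients 1,7,19,27,27,27,26,20,8,0,0 for degrees 0…10.
Finally multiplying by (1 + x^3)^2, the product of all factors after the first has coefficients 1,7,19,29,41,65,81,81,81,79,67 for degrees 0…10.
[x^10] = 1·67 − 8·79 + 24·81 − 32·81 + 16·81 = 83.

83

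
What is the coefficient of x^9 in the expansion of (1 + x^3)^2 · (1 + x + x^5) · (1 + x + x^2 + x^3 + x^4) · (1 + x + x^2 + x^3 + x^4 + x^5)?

(1 + x^3)^2 has coefficients 1,0,0,2,0,0,1 for degrees 0…6.
(1 + x + x^5) has coefficients 1,1,0,0,0,1,0,0,0,0 for degrees 0…9.
Multiplying by (1 + x + x^2 + x^3 + x^4) gives running coefficients 1,2,2,2,2,2,1,1,1,1 for degrees 0…9.
Finally multiplying by (1 + x + x^2 + x^3 + x^4 + x^5), the product of all factors after the first has coefficients 1,3,5,7,9,11,11,10,9,8 for degrees 0…9.
[x^9] = 1·8 + 2·11 + 1·7 = 37.

37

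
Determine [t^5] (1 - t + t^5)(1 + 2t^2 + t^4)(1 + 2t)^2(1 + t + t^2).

-1

(1 - t + t^5) has coefficients 1,-1,0,0,0,1 for degrees 0…5.
(1 + 2t^2 + t^4) has coefficients 1,0,2,0,1,0 for degrees 0…5.
Multiplying by (1 + 2t)^2 gives running coefficients 1,4,6,8,9,4 for degrees 0…5.
Finally multiplying by (1 + t + t^2), the product of all factors after the first has coefficients 1,5,11,18,23,21 for degrees 0…5.
[t^5] = 1·21 − 1·23 + 1·1 = -1.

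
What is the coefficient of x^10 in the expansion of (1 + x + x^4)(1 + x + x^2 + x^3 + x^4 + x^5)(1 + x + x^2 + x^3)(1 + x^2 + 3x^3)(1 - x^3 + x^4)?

(1 + x + x^4) has coefficients 1,1,0,0,1 for degrees 0…4.
(1 + x + x^2 + x^3 + x^4 + x^5) has coefficients 1,1,1,1,1,1,0,0,0,0,0 for degrees 0…10.
Multiplying by (1 + x + x^2 + x^3) gives running coefficients 1,2,3,4,4,4,3,2,1,0,0 for degrees 0…10.
Multiplying by (1 + x^2 + 3x^3) gives running coefficients 1,2,4,9,13,17,19,18,16,11,7 for degrees 0…10.
Finally multiplying by (1 - x^3 + x^4), the product of all factors after the first has coefficients 1,2,4,8,12,15,14,14,12,9,8 for degrees 0…10.
[x^10] = 1·8 + 1·9 + 1·14 = 31.

31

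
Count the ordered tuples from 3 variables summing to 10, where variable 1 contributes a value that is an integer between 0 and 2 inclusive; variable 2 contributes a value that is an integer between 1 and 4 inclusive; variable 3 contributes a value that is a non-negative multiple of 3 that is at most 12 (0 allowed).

4

The generating function for the choices is (1 + q + q^2)·(q + q^2 + q^3 + q^4)·(1 + q^3 + q^6 + q^9 + q^12); the count is [q^10].
(1 + q + q^2) has coefficients 1,1,1 for degrees 0…2.
(q + q^2 + q^3 + q^4) has coefficients 0,1,1,1,1,0,0,0,0,0,0 for degrees 0…10.
Finally multiplying by (1 + q^3 + q^6 + q^9 + q^12), the product of all factors after the first has coefficients 0,1,1,1,2,1,1,2,1,1,2 for degrees 0…10.
[q^10] = 1·2 + 1·1 + 1·1 = 4.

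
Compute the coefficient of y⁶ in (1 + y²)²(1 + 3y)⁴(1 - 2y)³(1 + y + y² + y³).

(1 + y²)² has coefficients 1,0,2,0,1 for degrees 0…4.
(1 + 3y)⁴ has coefficients 1,12,54,108,81,0,0 for degrees 0…6.
Multiplying by (1 - 2y)³ gives running coefficients 1,6,-6,-80,-15,378,108 for degrees 0…6.
Finally multiplying by (1 + y + y² + y³), the product of all factors after the first has coefficients 1,7,1,-79,-95,277,391 for degrees 0…6.
[y⁶] = 1·391 + 2·(-95) + 1·1 = 202.

202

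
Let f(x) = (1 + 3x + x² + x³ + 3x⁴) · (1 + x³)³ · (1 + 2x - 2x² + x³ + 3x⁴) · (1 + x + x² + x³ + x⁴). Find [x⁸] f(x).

162

(1 + 3x + x² + x³ + 3x⁴) has coefficients 1,3,1,1,3 for degrees 0…4.
(1 + x³)³ has coefficients 1,0,0,3,0,0,3,0,0 for degrees 0…8.
Multiplying by (1 + 2x - 2x² + x³ + 3x⁴) gives running coefficients 1,2,-2,4,9,-6,6,15,-6 for degrees 0…8.
Finally multiplying by (1 + x + x² + x³ + x⁴), the product of all factors after the first has coefficients 1,3,1,5,14,7,11,28,18 for degrees 0…8.
[x⁸] = 1·18 + 3·28 + 1·11 + 1·7 + 3·14 = 162.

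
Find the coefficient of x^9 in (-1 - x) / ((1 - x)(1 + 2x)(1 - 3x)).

-23551

The denominator gives the recurrence a_n = 2a_(n−1) + 5a_(n−2) − 6a_(n−3) for n ≥ 3; the numerator fixes a_0 = -1, a_1 = -3, a_2 = -11.
Iterating: -1, -3, -11, -31, -99, -287, -883, -2607, -7907, -23551, so a_9 = -23551.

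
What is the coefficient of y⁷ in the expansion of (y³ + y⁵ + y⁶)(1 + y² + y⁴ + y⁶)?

2

(y³ + y⁵ + y⁶) has coefficients 0,0,0,1,0,1,1 for degrees 0…6.
(1 + y² + y⁴ + y⁶) has coefficients 1,0,1,0,1,0,1,0 for degrees 0…7.
[y⁷] = 1·1 + 1·1 + 1·0 = 2.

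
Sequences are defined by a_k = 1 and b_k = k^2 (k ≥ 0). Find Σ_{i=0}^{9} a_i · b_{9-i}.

285

Write out a_i and b_{9-i} for i = 0,…,9 and sum the products.
Σ = 1·81 + 1·64 + 1·49 + 1·36 + 1·25 + 1·16 + 1·9 + 1·4 + 1·1 + 1·0 = 285.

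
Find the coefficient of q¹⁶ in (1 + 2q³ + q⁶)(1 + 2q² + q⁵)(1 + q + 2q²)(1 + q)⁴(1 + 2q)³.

807

(1 + 2q³ + q⁶) has coefficients 1,0,0,2,0,0,1 for degrees 0…6.
(1 + 2q² + q⁵) has coefficients 1,0,2,0,0,1,0,0,0,0,0,0,0,0,0,0,0 for degrees 0…16.
Multiplying by (1 + q + 2q²) gives running coefficients 1,1,4,2,4,1,1,2,0,0,0,0,0,0,0,0,0 for degrees 0…16.
Multiplying by (1 + q)⁴ gives running coefficients 1,5,14,28,41,46,41,30,22,17,9,2,0,0,0,0,0 for degrees 0…16.
Finally multiplying by (1 + 2q)³, the product of all factors after the first has coefficients 1,11,56,180,417,740,1033,1156,1062,837,615,436,256,96,16,0,0 for degrees 0…16.
[q¹⁶] = 1·0 + 2·96 + 1·615 = 807.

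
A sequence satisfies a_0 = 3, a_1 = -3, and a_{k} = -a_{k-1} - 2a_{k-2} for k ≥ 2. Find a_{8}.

-51

The ordinary generating function has denominator 1 + q + 2q^2.
Iterating the recurrence: a_0,…,a_{8} = 3, -3, -3, 9, -3, -15, 21, 9, -51.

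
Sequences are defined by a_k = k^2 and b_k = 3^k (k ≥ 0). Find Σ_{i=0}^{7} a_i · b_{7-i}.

3244

The convolution is the x^7 coefficient of A(x)B(x).
Σ = 0·2187 + 1·729 + 4·243 + 9·81 + 16·27 + 25·9 + 36·3 + 49·1 = 3244.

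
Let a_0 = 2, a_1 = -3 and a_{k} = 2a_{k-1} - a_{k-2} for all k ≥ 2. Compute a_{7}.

The ordinary generating function has denominator 1 - 2t + t^2.
Iterating the recurrence: a_0,…,a_{7} = 2, -3, -8, -13, -18, -23, -28, -33.

-33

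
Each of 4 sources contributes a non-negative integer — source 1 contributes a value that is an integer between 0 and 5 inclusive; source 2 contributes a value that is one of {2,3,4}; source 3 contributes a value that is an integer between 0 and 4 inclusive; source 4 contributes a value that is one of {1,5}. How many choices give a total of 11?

21

The generating function for the choices is (1 + t + t² + t³ + t⁴ + t⁵)·(t² + t³ + t⁴)·(1 + t + t² + t³ + t⁴)·(t + t⁵); the count is [t¹¹].
(1 + t + t² + t³ + t⁴ + t⁵) has coefficients 1,1,1,1,1,1 for degrees 0…5.
(t² + t³ + t⁴) has coefficients 0,0,1,1,1,0,0,0,0,0,0,0 for degrees 0…11.
Multiplying by (1 + t + t² + t³ + t⁴) gives running coefficients 0,0,1,2,3,3,3,2,1,0,0,0 for degrees 0…11.
Finally multiplying by (t + t⁵), the product of all factors after the first has coefficients 0,0,0,1,2,3,3,4,4,4,3,3 for degrees 0…11.
[t¹¹] = 1·3 + 1·3 + 1·4 + 1·4 + 1·4 + 1·3 = 21.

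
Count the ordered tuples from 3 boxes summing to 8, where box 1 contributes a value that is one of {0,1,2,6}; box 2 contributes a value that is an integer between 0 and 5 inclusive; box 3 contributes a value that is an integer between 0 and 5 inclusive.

15

The generating function for the choices is (1 + q + q² + q⁶)·(1 + q + q² + q³ + q⁴ + q⁵)·(1 + q + q² + q³ + q⁴ + q⁵); the count is [q⁸].
(1 + q + q² + q⁶) has coefficients 1,1,1,0,0,0,1 for degrees 0…6.
(1 + q + q² + q³ + q⁴ + q⁵) has coefficients 1,1,1,1,1,1,0,0,0 for degrees 0…8.
Finally multiplying by (1 + q + q² + q³ + q⁴ + q⁵), the product of all factors after the first has coefficients 1,2,3,4,5,6,5,4,3 for degrees 0…8.
[q⁸] = 1·3 + 1·4 + 1·5 + 1·3 = 15.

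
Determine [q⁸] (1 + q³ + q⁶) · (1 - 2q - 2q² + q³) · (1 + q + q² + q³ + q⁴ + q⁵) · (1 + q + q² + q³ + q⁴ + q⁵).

-21

(1 + q³ + q⁶) has coefficients 1,0,0,1,0,0,1 for degrees 0…6.
(1 - 2q - 2q² + q³) has coefficients 1,-2,-2,1,0,0,0,0,0 for degrees 0…8.
Multiplying by (1 + q + q² + q³ + q⁴ + q⁵) gives running coefficients 1,-1,-3,-2,-2,-2,-3,-1,1 for degrees 0…8.
Finally multiplying by (1 + q + q² + q³ + q⁴ + q⁵), the product of all factors after the first has coefficients 1,0,-3,-5,-7,-9,-13,-13,-9 for degrees 0…8.
[q⁸] = 1·(-9) + 1·(-9) + 1·(-3) = -21.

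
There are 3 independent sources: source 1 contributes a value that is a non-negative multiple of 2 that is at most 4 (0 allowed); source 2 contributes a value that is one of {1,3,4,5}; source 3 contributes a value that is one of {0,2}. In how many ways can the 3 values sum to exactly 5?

The generating function for the choices is (1 + z^2 + z^4)·(z + z^3 + z^4 + z^5)·(1 + z^2); the count is [z^5].
(1 + z^2 + z^4) has coefficients 1,0,1,0,1 for degrees 0…4.
(z + z^3 + z^4 + z^5) has coefficients 0,1,0,1,1,1 for degrees 0…5.
Finally multiplying by (1 + z^2), the product of all factors after the first has coefficients 0,1,0,2,1,2 for degrees 0…5.
[z^5] = 1·2 + 1·2 + 1·1 = 5.

5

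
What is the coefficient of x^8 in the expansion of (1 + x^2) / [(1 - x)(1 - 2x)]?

638

The denominator gives the recurrence a_n = 3a_(n−1) − 2a_(n−2) for n ≥ 3; the numerator fixes a_0 = 1, a_1 = 3, a_2 = 8.
Iterating: 1, 3, 8, 18, 38, 78, 158, 318, 638, so a_8 = 638.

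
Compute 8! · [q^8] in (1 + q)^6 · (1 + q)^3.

362880

The EGF product rule gives c_8 = Σ_{k_1+k_2=8} C(8; k_1,k_2) · ∏ g_i(k_i), where (1+q)^6 gives the falling factorial (6)_k; (1+q)^3 gives the falling factorial (3)_k.
g_1(k) for k = 0…8: 1, 6, 30, 120, 360, 720, 720, 0, 0.
g_2(k) for k = 0…8: 1, 3, 6, 6, 0, 0, 0, 0, 0.
c_8 = Σ_k C(8,k)·g_1(k)·g_2(8−k) = 56·720·6 + 28·720·6 = 241920 + 120960 = 362880.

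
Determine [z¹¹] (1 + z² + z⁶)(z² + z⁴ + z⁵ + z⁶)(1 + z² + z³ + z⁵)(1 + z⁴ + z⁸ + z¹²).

(1 + z² + z⁶) has coefficients 1,0,1,0,0,0,1 for degrees 0…6.
(z² + z⁴ + z⁵ + z⁶) has coefficients 0,0,1,0,1,1,1,0,0,0,0,0 for degrees 0…11.
Multiplying by (1 + z² + z³ + z⁵) gives running coefficients 0,0,1,0,2,2,2,3,2,2,1,1 for degrees 0…11.
Finally multiplying by (1 + z⁴ + z⁸ + z¹²), the product of all factors after the first has coefficients 0,0,1,0,2,2,3,3,4,4,4,4 for degrees 0…11.
[z¹¹] = 1·4 + 1·4 + 1·2 = 10.

10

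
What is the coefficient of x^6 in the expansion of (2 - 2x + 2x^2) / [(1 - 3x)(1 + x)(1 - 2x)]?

2424

Partial fractions give a closed form: a_n = (7/2)·3^n + (1/2)·(-1)^n + (-2)·2^n.
At n = 6: a_6 = 2424.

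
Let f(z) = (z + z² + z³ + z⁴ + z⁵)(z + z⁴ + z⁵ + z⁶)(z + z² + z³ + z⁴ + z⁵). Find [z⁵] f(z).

3

(z + z² + z³ + z⁴ + z⁵) has coefficients 0,1,1,1,1,1 for degrees 0…5.
(z + z⁴ + z⁵ + z⁶) has coefficients 0,1,0,0,1,1 for degrees 0…5.
Finally multiplying by (z + z² + z³ + z⁴ + z⁵), the product of all factors after the first has coefficients 0,0,1,1,1,2 for degrees 0…5.
[z⁵] = 1·1 + 1·1 + 1·1 + 1·0 + 1·0 = 3.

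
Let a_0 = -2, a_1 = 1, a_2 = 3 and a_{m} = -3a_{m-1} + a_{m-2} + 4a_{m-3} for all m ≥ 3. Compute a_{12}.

The ordinary generating function has denominator 1 + 3x - x^2 - 4x^3.
Iterating the recurrence: a_0,…,a_{12} = -2, 1, 3, -16, 55, -169, 498, -1443, 4151, -11904, 34091, -97573, 279194.

279194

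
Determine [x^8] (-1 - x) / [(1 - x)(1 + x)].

-1

The denominator gives the recurrence a_n = a_(n−2) for n ≥ 2; the numerator fixes a_0 = -1, a_1 = -1.
Iterating: -1, -1, -1, -1, -1, -1, -1, -1, -1, so a_8 = -1.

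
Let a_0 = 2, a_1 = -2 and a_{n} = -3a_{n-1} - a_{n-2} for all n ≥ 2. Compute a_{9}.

The ordinary generating function has denominator 1 + 3q + q^2.
Iterating the recurrence: a_0,…,a_{9} = 2, -2, 4, -10, 26, -68, 178, -466, 1220, -3194.

-3194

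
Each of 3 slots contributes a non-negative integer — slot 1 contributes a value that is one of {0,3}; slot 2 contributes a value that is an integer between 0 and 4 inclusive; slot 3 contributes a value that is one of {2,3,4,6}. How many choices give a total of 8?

5

The generating function for the choices is (1 + t^3)·(1 + t + t^2 + t^3 + t^4)·(t^2 + t^3 + t^4 + t^6); the count is [t^8].
(1 + t^3) has coefficients 1,0,0,1 for degrees 0…3.
(1 + t + t^2 + t^3 + t^4) has coefficients 1,1,1,1,1,0,0,0,0 for degrees 0…8.
Finally multiplying by (t^2 + t^3 + t^4 + t^6), the product of all factors after the first has coefficients 0,0,1,2,3,3,4,3,2 for degrees 0…8.
[t^8] = 1·2 + 1·3 = 5.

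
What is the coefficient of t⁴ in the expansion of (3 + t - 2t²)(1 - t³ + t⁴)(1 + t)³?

-12

(3 + t - 2t²) has coefficients 3,1,-2 for degrees 0…2.
(1 - t³ + t⁴) has coefficients 1,0,0,-1,1 for degrees 0…4.
Finally multiplying by (1 + t)³, the product of all factors after the first has coefficients 1,3,3,0,-2 for degrees 0…4.
[t⁴] = 3·(-2) + 1·0 − 2·3 = -12.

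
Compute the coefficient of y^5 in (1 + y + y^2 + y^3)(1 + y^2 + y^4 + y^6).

2

(1 + y + y^2 + y^3) has coefficients 1,1,1,1 for degrees 0…3.
(1 + y^2 + y^4 + y^6) has coefficients 1,0,1,0,1,0 for degrees 0…5.
[y^5] = 1·0 + 1·1 + 1·0 + 1·1 = 2.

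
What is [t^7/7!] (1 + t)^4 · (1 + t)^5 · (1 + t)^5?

17297280

The EGF product rule gives c_7 = Σ_{k_1+k_2+k_3=7} C(7; k_1,k_2,k_3) · ∏ g_i(k_i), where (1+t)^4 gives the falling factorial (4)_k; (1+t)^5 gives the falling factorial (5)_k; (1+t)^5 gives the falling factorial (5)_k.
g_1(k) for k = 0…7: 1, 4, 12, 24, 24, 0, 0, 0.
g_2(k) for k = 0…7: 1, 5, 20, 60, 120, 120, 0, 0.
g_3(k) for k = 0…7: 1, 5, 20, 60, 120, 120, 0, 0.
First combine the last two factors: h(k) = Σ_j C(k,j)·g_2(j)·g_3(k−j) for k = 0…7: 1, 10, 90, 720, 5040, 30240, 151200, 604800.
c_7 = Σ_k C(7,k)·g_1(k)·h(7−k) = 1·1·604800 + 7·4·151200 + 21·12·30240 + 35·24·5040 + 35·24·720 = 604800 + 4233600 + 7620480 + 4233600 + 604800 = 17297280.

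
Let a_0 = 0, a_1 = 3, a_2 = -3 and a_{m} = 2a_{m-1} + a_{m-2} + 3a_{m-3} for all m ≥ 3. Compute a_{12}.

-13050

The ordinary generating function has denominator 1 - 2q - q^2 - 3q^3.
Iterating the recurrence: a_0,…,a_{12} = 0, 3, -3, -3, 0, -12, -33, -78, -225, -627, -1713, -4728, -13050.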